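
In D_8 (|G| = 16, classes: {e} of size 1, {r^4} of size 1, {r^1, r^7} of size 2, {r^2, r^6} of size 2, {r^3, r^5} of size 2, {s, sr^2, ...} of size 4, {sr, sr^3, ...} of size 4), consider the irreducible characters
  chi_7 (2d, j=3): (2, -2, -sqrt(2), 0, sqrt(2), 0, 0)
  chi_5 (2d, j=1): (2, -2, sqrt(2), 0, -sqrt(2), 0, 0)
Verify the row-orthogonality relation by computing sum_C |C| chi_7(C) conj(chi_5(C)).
Sum = 0; so <chi_7, chi_5> = 0 (distinct irreducibles are orthogonal).

Argument: Compute term by term over conjugacy classes (|C| * chi_7(C) * conj(chi_5(C))):
  1*(2)*conj(2) + 1*(-2)*conj(-2) + 2*(-sqrt(2))*conj(sqrt(2)) + 2*(0)*conj(0) + 2*(sqrt(2))*conj(-sqrt(2)) + 4*(0)*conj(0) + 4*(0)*conj(0)
  = (4) + (4) + (-4) + (0) + (-4) + (0) + (0)
  = 0.
Dividing by |G| = 16 gives 0/16 = 0, matching the row-orthogonality relation <chi_7, chi_5> = [chi_7 = chi_5].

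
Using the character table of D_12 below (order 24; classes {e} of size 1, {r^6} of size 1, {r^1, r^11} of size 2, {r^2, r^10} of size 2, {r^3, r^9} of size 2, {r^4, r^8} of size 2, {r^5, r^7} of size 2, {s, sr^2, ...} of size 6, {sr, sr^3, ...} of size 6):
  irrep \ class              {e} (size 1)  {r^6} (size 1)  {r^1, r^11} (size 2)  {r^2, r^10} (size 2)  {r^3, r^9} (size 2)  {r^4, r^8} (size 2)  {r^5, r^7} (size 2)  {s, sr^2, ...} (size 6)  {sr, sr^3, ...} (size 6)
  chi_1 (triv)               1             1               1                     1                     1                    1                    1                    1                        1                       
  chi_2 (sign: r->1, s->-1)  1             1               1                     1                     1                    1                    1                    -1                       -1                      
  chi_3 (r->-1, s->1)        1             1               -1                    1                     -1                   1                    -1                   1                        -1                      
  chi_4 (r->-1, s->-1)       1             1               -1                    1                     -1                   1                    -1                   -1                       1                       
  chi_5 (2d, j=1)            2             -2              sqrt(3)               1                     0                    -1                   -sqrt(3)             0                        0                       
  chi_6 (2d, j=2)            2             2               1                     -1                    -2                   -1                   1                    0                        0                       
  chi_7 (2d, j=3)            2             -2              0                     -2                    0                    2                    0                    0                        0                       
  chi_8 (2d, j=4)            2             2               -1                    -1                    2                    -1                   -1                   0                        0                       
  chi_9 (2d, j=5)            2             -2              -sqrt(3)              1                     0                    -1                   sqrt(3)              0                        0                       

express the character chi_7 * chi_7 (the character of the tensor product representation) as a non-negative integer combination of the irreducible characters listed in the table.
chi_7 tensor chi_7 = chi_1 + chi_2 + chi_3 + chi_4 (all other irreducibles have multiplicity 0).

Solution. The character of a tensor product is the pointwise product (chi_7 * chi_7)(C) = chi_7(C) * chi_7(C):
  {e}: (2)*(2), {r^6}: (-2)*(-2), {r^1, r^11}: (0)*(0), {r^2, r^10}: (-2)*(-2), {r^3, r^9}: (0)*(0), {r^4, r^8}: (2)*(2), {r^5, r^7}: (0)*(0), {s, sr^2, ...}: (0)*(0), {sr, sr^3, ...}: (0)*(0)
so (chi_7 * chi_7) takes values
  {e} -> 4, {r^6} -> 4, {r^1, r^11} -> 0, {r^2, r^10} -> 4, {r^3, r^9} -> 0, {r^4, r^8} -> 4, {r^5, r^7} -> 0, {s, sr^2, ...} -> 0, {sr, sr^3, ...} -> 0.
Now take the inner product of this character with each irreducible chi from the table, <chi_7*chi_7, chi> = (1/24) sum_C |C| (chi_7*chi_7)(C) conj(chi(C)):
  <chi_7*chi_7, chi_1> = (1/24)[1*(4)*conj(1) + 1*(4)*conj(1) + 2*(0)*conj(1) + 2*(4)*conj(1) + 2*(0)*conj(1) + 2*(4)*conj(1) + 2*(0)*conj(1) + 6*(0)*conj(1) + 6*(0)*conj(1)]
      = (1/24)[(4) + (4) + (0) + (8) + (0) + (8) + (0) + (0) + (0)] = 24/24 = 1
  <chi_7*chi_7, chi_2> = (1/24)[1*(4)*conj(1) + 1*(4)*conj(1) + 2*(0)*conj(1) + 2*(4)*conj(1) + 2*(0)*conj(1) + 2*(4)*conj(1) + 2*(0)*conj(1) + 6*(0)*conj(-1) + 6*(0)*conj(-1)]
      = (1/24)[(4) + (4) + (0) + (8) + (0) + (8) + (0) + (0) + (0)] = 24/24 = 1
  <chi_7*chi_7, chi_3> = (1/24)[1*(4)*conj(1) + 1*(4)*conj(1) + 2*(0)*conj(-1) + 2*(4)*conj(1) + 2*(0)*conj(-1) + 2*(4)*conj(1) + 2*(0)*conj(-1) + 6*(0)*conj(1) + 6*(0)*conj(-1)]
      = (1/24)[(4) + (4) + (0) + (8) + (0) + (8) + (0) + (0) + (0)] = 24/24 = 1
  <chi_7*chi_7, chi_4> = (1/24)[1*(4)*conj(1) + 1*(4)*conj(1) + 2*(0)*conj(-1) + 2*(4)*conj(1) + 2*(0)*conj(-1) + 2*(4)*conj(1) + 2*(0)*conj(-1) + 6*(0)*conj(-1) + 6*(0)*conj(1)]
      = (1/24)[(4) + (4) + (0) + (8) + (0) + (8) + (0) + (0) + (0)] = 24/24 = 1
  <chi_7*chi_7, chi_5> = (1/24)[1*(4)*conj(2) + 1*(4)*conj(-2) + 2*(0)*conj(sqrt(3)) + 2*(4)*conj(1) + 2*(0)*conj(0) + 2*(4)*conj(-1) + 2*(0)*conj(-sqrt(3)) + 6*(0)*conj(0) + 6*(0)*conj(0)]
      = (1/24)[(8) + (-8) + (0) + (8) + (0) + (-8) + (0) + (0) + (0)] = 0/24 = 0
  <chi_7*chi_7, chi_6> = (1/24)[1*(4)*conj(2) + 1*(4)*conj(2) + 2*(0)*conj(1) + 2*(4)*conj(-1) + 2*(0)*conj(-2) + 2*(4)*conj(-1) + 2*(0)*conj(1) + 6*(0)*conj(0) + 6*(0)*conj(0)]
      = (1/24)[(8) + (8) + (0) + (-8) + (0) + (-8) + (0) + (0) + (0)] = 0/24 = 0
  <chi_7*chi_7, chi_7> = (1/24)[1*(4)*conj(2) + 1*(4)*conj(-2) + 2*(0)*conj(0) + 2*(4)*conj(-2) + 2*(0)*conj(0) + 2*(4)*conj(2) + 2*(0)*conj(0) + 6*(0)*conj(0) + 6*(0)*conj(0)]
      = (1/24)[(8) + (-8) + (0) + (-16) + (0) + (16) + (0) + (0) + (0)] = 0/24 = 0
  <chi_7*chi_7, chi_8> = (1/24)[1*(4)*conj(2) + 1*(4)*conj(2) + 2*(0)*conj(-1) + 2*(4)*conj(-1) + 2*(0)*conj(2) + 2*(4)*conj(-1) + 2*(0)*conj(-1) + 6*(0)*conj(0) + 6*(0)*conj(0)]
      = (1/24)[(8) + (8) + (0) + (-8) + (0) + (-8) + (0) + (0) + (0)] = 0/24 = 0
  <chi_7*chi_7, chi_9> = (1/24)[1*(4)*conj(2) + 1*(4)*conj(-2) + 2*(0)*conj(-sqrt(3)) + 2*(4)*conj(1) + 2*(0)*conj(0) + 2*(4)*conj(-1) + 2*(0)*conj(sqrt(3)) + 6*(0)*conj(0) + 6*(0)*conj(0)]
      = (1/24)[(8) + (-8) + (0) + (8) + (0) + (-8) + (0) + (0) + (0)] = 0/24 = 0
Hence the multiplicities are chi_1: 1, chi_2: 1, chi_3: 1, chi_4: 1. Dimension check: dim(chi_7)*dim(chi_7) = 2*2 = 4 and sum (mult * dim) = 1*1 + 1*1 + 1*1 + 1*1 = 4.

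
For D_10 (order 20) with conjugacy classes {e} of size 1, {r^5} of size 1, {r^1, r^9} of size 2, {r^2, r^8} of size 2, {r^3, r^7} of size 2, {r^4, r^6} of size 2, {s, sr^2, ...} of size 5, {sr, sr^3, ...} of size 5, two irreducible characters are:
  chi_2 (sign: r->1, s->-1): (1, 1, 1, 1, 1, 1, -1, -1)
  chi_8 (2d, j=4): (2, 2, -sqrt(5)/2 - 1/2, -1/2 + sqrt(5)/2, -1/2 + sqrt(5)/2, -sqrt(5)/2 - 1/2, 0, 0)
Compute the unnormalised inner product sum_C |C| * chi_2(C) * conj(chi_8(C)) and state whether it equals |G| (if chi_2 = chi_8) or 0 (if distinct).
Sum = 0; so <chi_2, chi_8> = 0 (distinct irreducibles are orthogonal).

Argument: Compute term by term over conjugacy classes (|C| * chi_2(C) * conj(chi_8(C))):
  1*(1)*conj(2) + 1*(1)*conj(2) + 2*(1)*conj(-sqrt(5)/2 - 1/2) + 2*(1)*conj(-1/2 + sqrt(5)/2) + 2*(1)*conj(-1/2 + sqrt(5)/2) + 2*(1)*conj(-sqrt(5)/2 - 1/2) + 5*(-1)*conj(0) + 5*(-1)*conj(0)
  = (2) + (2) + (-sqrt(5) - 1) + (-1 + sqrt(5)) + (-1 + sqrt(5)) + (-sqrt(5) - 1) + (0) + (0)
  = 0.
Dividing by |G| = 20 gives 0/20 = 0, matching the row-orthogonality relation <chi_2, chi_8> = [chi_2 = chi_8].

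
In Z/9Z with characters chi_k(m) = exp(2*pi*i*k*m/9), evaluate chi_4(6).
chi_4(6) = zeta_9^24 = exp(-2*I*pi/3)

Proof sketch: chi_4(6) = zeta_9^(4*6) = zeta_9^24. Since zeta_9^9 = 1, this equals zeta_9^6 = exp(2*pi*i*6/9) = exp(-2*I*pi/3).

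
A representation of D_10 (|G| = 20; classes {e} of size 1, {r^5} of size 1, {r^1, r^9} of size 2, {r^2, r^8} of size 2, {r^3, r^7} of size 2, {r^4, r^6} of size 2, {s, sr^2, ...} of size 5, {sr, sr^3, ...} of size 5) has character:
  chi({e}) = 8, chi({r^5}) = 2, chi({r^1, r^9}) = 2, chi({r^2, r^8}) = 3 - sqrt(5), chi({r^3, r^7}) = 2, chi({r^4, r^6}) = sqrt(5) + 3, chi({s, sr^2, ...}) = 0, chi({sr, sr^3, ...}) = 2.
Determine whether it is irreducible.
Not irreducible (reducible): <chi, chi> = 8 > 1.

Derivation: <chi, chi> = (1/|G|) sum_C |C| * |chi(C)|^2 = (1/20)[1*|8|^2 + 1*|2|^2 + 2*|2|^2 + 2*|3 - sqrt(5)|^2 + 2*|2|^2 + 2*|sqrt(5) + 3|^2 + 5*|0|^2 + 5*|2|^2]
  = (1/20)[(64) + (4) + (8) + (28 - 12*sqrt(5)) + (8) + (12*sqrt(5) + 28) + (0) + (20)] = 160/20 = 8.
A character is irreducible iff <chi, chi> = 1, so this representation is reducible.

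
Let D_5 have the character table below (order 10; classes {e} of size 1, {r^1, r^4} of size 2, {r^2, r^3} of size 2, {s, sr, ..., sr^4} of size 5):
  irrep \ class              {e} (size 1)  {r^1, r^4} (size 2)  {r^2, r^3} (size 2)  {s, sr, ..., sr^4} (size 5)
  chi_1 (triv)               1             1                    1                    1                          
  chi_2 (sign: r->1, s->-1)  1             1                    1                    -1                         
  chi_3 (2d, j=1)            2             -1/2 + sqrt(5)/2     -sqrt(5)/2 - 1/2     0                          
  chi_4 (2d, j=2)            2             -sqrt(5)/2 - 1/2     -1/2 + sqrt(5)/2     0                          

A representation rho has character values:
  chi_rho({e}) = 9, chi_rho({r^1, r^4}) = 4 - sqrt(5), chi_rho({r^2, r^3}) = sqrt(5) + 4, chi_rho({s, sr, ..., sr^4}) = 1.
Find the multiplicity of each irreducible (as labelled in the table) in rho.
Multiplicities: chi_1: 3, chi_2: 2, chi_3: 0, chi_4: 2.

Proof sketch: Use <chi_rho, chi> = (1/|G|) sum_C |C| * chi_rho(C) * conj(chi(C)) with |G| = 10 for each irreducible chi in the table:
  <chi_rho, chi_1> = (1/10)[1*(9)*conj(1) + 2*(4 - sqrt(5))*conj(1) + 2*(sqrt(5) + 4)*conj(1) + 5*(1)*conj(1)]
      = (1/10)[(9) + (8 - 2*sqrt(5)) + (2*sqrt(5) + 8) + (5)] = 30/10 = 3
  <chi_rho, chi_2> = (1/10)[1*(9)*conj(1) + 2*(4 - sqrt(5))*conj(1) + 2*(sqrt(5) + 4)*conj(1) + 5*(1)*conj(-1)]
      = (1/10)[(9) + (8 - 2*sqrt(5)) + (2*sqrt(5) + 8) + (-5)] = 20/10 = 2
  <chi_rho, chi_3> = (1/10)[1*(9)*conj(2) + 2*(4 - sqrt(5))*conj(-1/2 + sqrt(5)/2) + 2*(sqrt(5) + 4)*conj(-sqrt(5)/2 - 1/2) + 5*(1)*conj(0)]
      = (1/10)[(18) + (-9 + 5*sqrt(5)) + (-5*sqrt(5) - 9) + (0)] = 0/10 = 0
  <chi_rho, chi_4> = (1/10)[1*(9)*conj(2) + 2*(4 - sqrt(5))*conj(-sqrt(5)/2 - 1/2) + 2*(sqrt(5) + 4)*conj(-1/2 + sqrt(5)/2) + 5*(1)*conj(0)]
      = (1/10)[(18) + (1 - 3*sqrt(5)) + (1 + 3*sqrt(5)) + (0)] = 20/10 = 2
Dimension check: dim(rho) = sum (mult * dim) = 3*1 + 2*1 + 0*2 + 2*2 = 9 = chi_rho(e) = 9.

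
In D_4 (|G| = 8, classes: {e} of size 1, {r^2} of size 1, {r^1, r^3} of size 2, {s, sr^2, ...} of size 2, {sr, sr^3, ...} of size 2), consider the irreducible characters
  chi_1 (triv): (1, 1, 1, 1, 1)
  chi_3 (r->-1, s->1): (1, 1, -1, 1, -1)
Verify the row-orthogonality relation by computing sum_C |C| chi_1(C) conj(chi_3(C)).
Sum = 0; so <chi_1, chi_3> = 0 (distinct irreducibles are orthogonal).

Proof sketch: Compute term by term over conjugacy classes (|C| * chi_1(C) * conj(chi_3(C))):
  1*(1)*conj(1) + 1*(1)*conj(1) + 2*(1)*conj(-1) + 2*(1)*conj(1) + 2*(1)*conj(-1)
  = (1) + (1) + (-2) + (2) + (-2)
  = 0.
Dividing by |G| = 8 gives 0/8 = 0, matching the row-orthogonality relation <chi_1, chi_3> = [chi_1 = chi_3].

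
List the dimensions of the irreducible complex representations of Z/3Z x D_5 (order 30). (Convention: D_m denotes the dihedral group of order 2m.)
Dimensions: 1, 1, 1, 1, 1, 1, 2, 2, 2, 2, 2, 2

Derivation: There are 12 irreducibles (= number of conjugacy classes). Their dimensions d_i satisfy sum d_i^2 = |G| = 30: 1 + 1 + 1 + 1 + 1 + 1 + 4 + 4 + 4 + 4 + 4 + 4 = 30. (For the product with Z/3Z: each of the 3 1-dim characters of Z/3Z tensors with each irrep of D_5, giving 3 copies of each D_5-dimension.)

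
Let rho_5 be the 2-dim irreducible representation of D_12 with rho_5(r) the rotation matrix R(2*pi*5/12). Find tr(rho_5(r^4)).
chi_{rho_5}(r^4) = 2*cos(2*pi*5*4/12) = -1

Derivation: rho_5(r^4) is rotation by angle 2*pi*5*4/12, whose trace is 2*cos(2*pi*5*4/12) = -1.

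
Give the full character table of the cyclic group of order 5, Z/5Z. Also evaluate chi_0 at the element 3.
Character table of Z/5Z (irreps indexed chi_0,...,chi_4 with chi_k(m) = zeta_5^(k*m), zeta_5 = exp(2*pi*i/5)):
  irrep \ class  {0} (size 1)  {1} (size 1)    {2} (size 1)    {3} (size 1)    {4} (size 1)  
  chi_0          1             1               1               1               1             
  chi_1          1             exp(2*I*pi/5)   exp(4*I*pi/5)   exp(-4*I*pi/5)  exp(-2*I*pi/5)
  chi_2          1             exp(4*I*pi/5)   exp(-2*I*pi/5)  exp(2*I*pi/5)   exp(-4*I*pi/5)
  chi_3          1             exp(-4*I*pi/5)  exp(2*I*pi/5)   exp(-2*I*pi/5)  exp(4*I*pi/5) 
  chi_4          1             exp(-2*I*pi/5)  exp(-4*I*pi/5)  exp(4*I*pi/5)   exp(2*I*pi/5) 

Spot check: chi_0(3) = zeta_5^(0*3) = zeta_5^0 = 1.

Solution. Z/5Z is abelian, so all 5 irreducible complex representations are 1-dimensional. They are given by chi_k(m) = zeta_5^(k*m) for k = 0,...,4. Row orthogonality: sum_m chi_k(m) conj(chi_l(m)) = 5 * [k = l].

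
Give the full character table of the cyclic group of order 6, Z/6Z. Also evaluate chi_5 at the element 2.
Character table of Z/6Z (irreps indexed chi_0,...,chi_5 with chi_k(m) = zeta_6^(k*m), zeta_6 = exp(2*pi*i/6)):
  irrep \ class  {0} (size 1)  {1} (size 1)    {2} (size 1)    {3} (size 1)  {4} (size 1)    {5} (size 1)  
  chi_0          1             1               1               1             1               1             
  chi_1          1             exp(I*pi/3)     exp(2*I*pi/3)   -1            exp(-2*I*pi/3)  exp(-I*pi/3)  
  chi_2          1             exp(2*I*pi/3)   exp(-2*I*pi/3)  1             exp(2*I*pi/3)   exp(-2*I*pi/3)
  chi_3          1             -1              1               -1            1               -1            
  chi_4          1             exp(-2*I*pi/3)  exp(2*I*pi/3)   1             exp(-2*I*pi/3)  exp(2*I*pi/3) 
  chi_5          1             exp(-I*pi/3)    exp(-2*I*pi/3)  -1            exp(2*I*pi/3)   exp(I*pi/3)   

Spot check: chi_5(2) = zeta_6^(5*2) = zeta_6^10 = exp(-2*I*pi/3).

Explanation: Z/6Z is abelian, so all 6 irreducible complex representations are 1-dimensional. They are given by chi_k(m) = zeta_6^(k*m) for k = 0,...,5. Row orthogonality: sum_m chi_k(m) conj(chi_l(m)) = 6 * [k = l].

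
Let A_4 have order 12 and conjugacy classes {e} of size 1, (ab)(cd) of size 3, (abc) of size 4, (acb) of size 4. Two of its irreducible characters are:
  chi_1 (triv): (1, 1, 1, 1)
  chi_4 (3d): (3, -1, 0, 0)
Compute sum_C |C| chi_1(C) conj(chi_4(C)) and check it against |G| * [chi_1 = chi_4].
Sum = 0; so <chi_1, chi_4> = 0 (distinct irreducibles are orthogonal).

Solution. Compute term by term over conjugacy classes (|C| * chi_1(C) * conj(chi_4(C))):
  1*(1)*conj(3) + 3*(1)*conj(-1) + 4*(1)*conj(0) + 4*(1)*conj(0)
  = (3) + (-3) + (0) + (0)
  = 0.
(Exp terms are combined using exp(i*s)*conj(exp(i*t)) = exp(i*(s-t)), and sums of them are collapsed using the identity that for every m > 1 the m distinct m-th roots of unity sum to 0, e.g. 1 + exp(2*I*pi/3) + exp(-2*I*pi/3) = 0.)
Dividing by |G| = 12 gives 0/12 = 0, matching the row-orthogonality relation <chi_1, chi_4> = [chi_1 = chi_4].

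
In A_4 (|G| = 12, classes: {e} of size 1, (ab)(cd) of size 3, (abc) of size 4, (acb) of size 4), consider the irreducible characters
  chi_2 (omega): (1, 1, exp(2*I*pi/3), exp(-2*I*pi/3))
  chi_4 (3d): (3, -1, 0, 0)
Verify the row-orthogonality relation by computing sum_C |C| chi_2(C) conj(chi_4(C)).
Sum = 0; so <chi_2, chi_4> = 0 (distinct irreducibles are orthogonal).

Compute term by term over conjugacy classes (|C| * chi_2(C) * conj(chi_4(C))):
  1*(1)*conj(3) + 3*(1)*conj(-1) + 4*(exp(2*I*pi/3))*conj(0) + 4*(exp(-2*I*pi/3))*conj(0)
  = (3) + (-3) + (0) + (0)
  = 0.
(Exp terms are combined using exp(i*s)*conj(exp(i*t)) = exp(i*(s-t)), and sums of them are collapsed using the identity that for every m > 1 the m distinct m-th roots of unity sum to 0, e.g. 1 + exp(2*I*pi/3) + exp(-2*I*pi/3) = 0.)
Dividing by |G| = 12 gives 0/12 = 0, matching the row-orthogonality relation <chi_2, chi_4> = [chi_2 = chi_4].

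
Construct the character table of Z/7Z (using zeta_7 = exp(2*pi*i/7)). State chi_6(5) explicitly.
Character table of Z/7Z (irreps indexed chi_0,...,chi_6 with chi_k(m) = zeta_7^(k*m), zeta_7 = exp(2*pi*i/7)):
  irrep \ class  {0} (size 1)  {1} (size 1)    {2} (size 1)    {3} (size 1)    {4} (size 1)    {5} (size 1)    {6} (size 1)  
  chi_0          1             1               1               1               1               1               1             
  chi_1          1             exp(2*I*pi/7)   exp(4*I*pi/7)   exp(6*I*pi/7)   exp(-6*I*pi/7)  exp(-4*I*pi/7)  exp(-2*I*pi/7)
  chi_2          1             exp(4*I*pi/7)   exp(-6*I*pi/7)  exp(-2*I*pi/7)  exp(2*I*pi/7)   exp(6*I*pi/7)   exp(-4*I*pi/7)
  chi_3          1             exp(6*I*pi/7)   exp(-2*I*pi/7)  exp(4*I*pi/7)   exp(-4*I*pi/7)  exp(2*I*pi/7)   exp(-6*I*pi/7)
  chi_4          1             exp(-6*I*pi/7)  exp(2*I*pi/7)   exp(-4*I*pi/7)  exp(4*I*pi/7)   exp(-2*I*pi/7)  exp(6*I*pi/7) 
  chi_5          1             exp(-4*I*pi/7)  exp(6*I*pi/7)   exp(2*I*pi/7)   exp(-2*I*pi/7)  exp(-6*I*pi/7)  exp(4*I*pi/7) 
  chi_6          1             exp(-2*I*pi/7)  exp(-4*I*pi/7)  exp(-6*I*pi/7)  exp(6*I*pi/7)   exp(4*I*pi/7)   exp(2*I*pi/7) 

Spot check: chi_6(5) = zeta_7^(6*5) = zeta_7^30 = exp(4*I*pi/7).

Working: Z/7Z is abelian, so all 7 irreducible complex representations are 1-dimensional. They are given by chi_k(m) = zeta_7^(k*m) for k = 0,...,6. Row orthogonality: sum_m chi_k(m) conj(chi_l(m)) = 7 * [k = l].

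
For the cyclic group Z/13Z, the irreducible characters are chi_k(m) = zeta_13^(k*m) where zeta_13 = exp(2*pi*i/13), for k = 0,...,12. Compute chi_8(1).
chi_8(1) = zeta_13^8 = exp(-10*I*pi/13)

Reasoning: chi_8(1) = zeta_13^(8*1) = zeta_13^8. Since zeta_13^13 = 1, this equals zeta_13^8 = exp(2*pi*i*8/13) = exp(-10*I*pi/13).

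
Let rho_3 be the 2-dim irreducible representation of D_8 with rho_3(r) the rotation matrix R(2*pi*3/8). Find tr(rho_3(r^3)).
chi_{rho_3}(r^3) = 2*cos(2*pi*3*3/8) = sqrt(2)

Solution. rho_3(r^3) is rotation by angle 2*pi*3*3/8, whose trace is 2*cos(2*pi*3*3/8) = sqrt(2).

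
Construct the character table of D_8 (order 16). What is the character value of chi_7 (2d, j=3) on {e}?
Conjugacy classes: {e} of size 1, {r^4} of size 1, {r^1, r^7} of size 2, {r^2, r^6} of size 2, {r^3, r^5} of size 2, {s, sr^2, ...} of size 4, {sr, sr^3, ...} of size 4.
Character table:
  irrep \ class              {e} (size 1)  {r^4} (size 1)  {r^1, r^7} (size 2)  {r^2, r^6} (size 2)  {r^3, r^5} (size 2)  {s, sr^2, ...} (size 4)  {sr, sr^3, ...} (size 4)
  chi_1 (triv)               1             1               1                    1                    1                    1                        1                       
  chi_2 (sign: r->1, s->-1)  1             1               1                    1                    1                    -1                       -1                      
  chi_3 (r->-1, s->1)        1             1               -1                   1                    -1                   1                        -1                      
  chi_4 (r->-1, s->-1)       1             1               -1                   1                    -1                   -1                       1                       
  chi_5 (2d, j=1)            2             -2              sqrt(2)              0                    -sqrt(2)             0                        0                       
  chi_6 (2d, j=2)            2             2               0                    -2                   0                    0                        0                       
  chi_7 (2d, j=3)            2             -2              -sqrt(2)             0                    sqrt(2)              0                        0                       

Spot check: chi_7 (2d, j=3) on {e} = 2.

D_8 has order 2*8 = 16 with 7 conjugacy classes, hence 7 irreducibles. Sum of squared dims 1 + 1 + 1 + 1 + 4 + 4 + 4 = 16 = |G|. Linear characters come from the abelianisation; the 2-dimensional irreps have character r^k -> 2*cos(2*pi*j*k/8), reflections -> 0.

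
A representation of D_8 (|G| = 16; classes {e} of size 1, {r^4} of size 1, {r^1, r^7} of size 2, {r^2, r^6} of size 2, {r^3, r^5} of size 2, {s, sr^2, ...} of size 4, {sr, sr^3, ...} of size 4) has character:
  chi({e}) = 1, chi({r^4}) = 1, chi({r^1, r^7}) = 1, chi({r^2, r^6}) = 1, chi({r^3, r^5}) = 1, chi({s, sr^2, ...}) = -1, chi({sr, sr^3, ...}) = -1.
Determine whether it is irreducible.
Irreducible: <chi, chi> = 1.

Details: <chi, chi> = (1/|G|) sum_C |C| * |chi(C)|^2 = (1/16)[1*|1|^2 + 1*|1|^2 + 2*|1|^2 + 2*|1|^2 + 2*|1|^2 + 4*|-1|^2 + 4*|-1|^2]
  = (1/16)[(1) + (1) + (2) + (2) + (2) + (4) + (4)] = 16/16 = 1.
A character is irreducible iff <chi, chi> = 1, so this representation is irreducible.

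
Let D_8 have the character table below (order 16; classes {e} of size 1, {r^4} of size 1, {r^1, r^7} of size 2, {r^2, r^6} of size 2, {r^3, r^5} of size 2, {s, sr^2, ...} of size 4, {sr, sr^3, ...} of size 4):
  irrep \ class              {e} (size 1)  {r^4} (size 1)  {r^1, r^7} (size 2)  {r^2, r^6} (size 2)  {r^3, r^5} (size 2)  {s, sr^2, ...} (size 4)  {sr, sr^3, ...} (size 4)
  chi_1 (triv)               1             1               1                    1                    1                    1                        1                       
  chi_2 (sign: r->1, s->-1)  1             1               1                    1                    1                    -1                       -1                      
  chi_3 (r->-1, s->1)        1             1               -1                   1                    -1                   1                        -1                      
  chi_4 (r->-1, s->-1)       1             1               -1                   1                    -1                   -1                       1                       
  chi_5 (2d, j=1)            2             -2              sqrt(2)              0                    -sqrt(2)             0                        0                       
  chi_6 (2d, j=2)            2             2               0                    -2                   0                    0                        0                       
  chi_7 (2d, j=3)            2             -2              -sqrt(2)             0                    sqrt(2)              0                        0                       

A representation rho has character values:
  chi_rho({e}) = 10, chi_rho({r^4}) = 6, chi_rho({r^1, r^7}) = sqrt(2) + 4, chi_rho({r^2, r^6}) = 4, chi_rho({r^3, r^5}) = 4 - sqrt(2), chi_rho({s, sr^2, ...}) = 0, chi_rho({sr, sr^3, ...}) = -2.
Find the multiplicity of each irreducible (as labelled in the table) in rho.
Multiplicities: chi_1: 2, chi_2: 3, chi_3: 1, chi_4: 0, chi_5: 1, chi_6: 1, chi_7: 0.

Why: Use <chi_rho, chi> = (1/|G|) sum_C |C| * chi_rho(C) * conj(chi(C)) with |G| = 16 for each irreducible chi in the table:
  <chi_rho, chi_1> = (1/16)[1*(10)*conj(1) + 1*(6)*conj(1) + 2*(sqrt(2) + 4)*conj(1) + 2*(4)*conj(1) + 2*(4 - sqrt(2))*conj(1) + 4*(0)*conj(1) + 4*(-2)*conj(1)]
      = (1/16)[(10) + (6) + (2*sqrt(2) + 8) + (8) + (8 - 2*sqrt(2)) + (0) + (-8)] = 32/16 = 2
  <chi_rho, chi_2> = (1/16)[1*(10)*conj(1) + 1*(6)*conj(1) + 2*(sqrt(2) + 4)*conj(1) + 2*(4)*conj(1) + 2*(4 - sqrt(2))*conj(1) + 4*(0)*conj(-1) + 4*(-2)*conj(-1)]
      = (1/16)[(10) + (6) + (2*sqrt(2) + 8) + (8) + (8 - 2*sqrt(2)) + (0) + (8)] = 48/16 = 3
  <chi_rho, chi_3> = (1/16)[1*(10)*conj(1) + 1*(6)*conj(1) + 2*(sqrt(2) + 4)*conj(-1) + 2*(4)*conj(1) + 2*(4 - sqrt(2))*conj(-1) + 4*(0)*conj(1) + 4*(-2)*conj(-1)]
      = (1/16)[(10) + (6) + (-8 - 2*sqrt(2)) + (8) + (-8 + 2*sqrt(2)) + (0) + (8)] = 16/16 = 1
  <chi_rho, chi_4> = (1/16)[1*(10)*conj(1) + 1*(6)*conj(1) + 2*(sqrt(2) + 4)*conj(-1) + 2*(4)*conj(1) + 2*(4 - sqrt(2))*conj(-1) + 4*(0)*conj(-1) + 4*(-2)*conj(1)]
      = (1/16)[(10) + (6) + (-8 - 2*sqrt(2)) + (8) + (-8 + 2*sqrt(2)) + (0) + (-8)] = 0/16 = 0
  <chi_rho, chi_5> = (1/16)[1*(10)*conj(2) + 1*(6)*conj(-2) + 2*(sqrt(2) + 4)*conj(sqrt(2)) + 2*(4)*conj(0) + 2*(4 - sqrt(2))*conj(-sqrt(2)) + 4*(0)*conj(0) + 4*(-2)*conj(0)]
      = (1/16)[(20) + (-12) + (4 + 8*sqrt(2)) + (0) + (4 - 8*sqrt(2)) + (0) + (0)] = 16/16 = 1
  <chi_rho, chi_6> = (1/16)[1*(10)*conj(2) + 1*(6)*conj(2) + 2*(sqrt(2) + 4)*conj(0) + 2*(4)*conj(-2) + 2*(4 - sqrt(2))*conj(0) + 4*(0)*conj(0) + 4*(-2)*conj(0)]
      = (1/16)[(20) + (12) + (0) + (-16) + (0) + (0) + (0)] = 16/16 = 1
  <chi_rho, chi_7> = (1/16)[1*(10)*conj(2) + 1*(6)*conj(-2) + 2*(sqrt(2) + 4)*conj(-sqrt(2)) + 2*(4)*conj(0) + 2*(4 - sqrt(2))*conj(sqrt(2)) + 4*(0)*conj(0) + 4*(-2)*conj(0)]
      = (1/16)[(20) + (-12) + (-8*sqrt(2) - 4) + (0) + (-4 + 8*sqrt(2)) + (0) + (0)] = 0/16 = 0
Dimension check: dim(rho) = sum (mult * dim) = 2*1 + 3*1 + 1*1 + 0*1 + 1*2 + 1*2 + 0*2 = 10 = chi_rho(e) = 10.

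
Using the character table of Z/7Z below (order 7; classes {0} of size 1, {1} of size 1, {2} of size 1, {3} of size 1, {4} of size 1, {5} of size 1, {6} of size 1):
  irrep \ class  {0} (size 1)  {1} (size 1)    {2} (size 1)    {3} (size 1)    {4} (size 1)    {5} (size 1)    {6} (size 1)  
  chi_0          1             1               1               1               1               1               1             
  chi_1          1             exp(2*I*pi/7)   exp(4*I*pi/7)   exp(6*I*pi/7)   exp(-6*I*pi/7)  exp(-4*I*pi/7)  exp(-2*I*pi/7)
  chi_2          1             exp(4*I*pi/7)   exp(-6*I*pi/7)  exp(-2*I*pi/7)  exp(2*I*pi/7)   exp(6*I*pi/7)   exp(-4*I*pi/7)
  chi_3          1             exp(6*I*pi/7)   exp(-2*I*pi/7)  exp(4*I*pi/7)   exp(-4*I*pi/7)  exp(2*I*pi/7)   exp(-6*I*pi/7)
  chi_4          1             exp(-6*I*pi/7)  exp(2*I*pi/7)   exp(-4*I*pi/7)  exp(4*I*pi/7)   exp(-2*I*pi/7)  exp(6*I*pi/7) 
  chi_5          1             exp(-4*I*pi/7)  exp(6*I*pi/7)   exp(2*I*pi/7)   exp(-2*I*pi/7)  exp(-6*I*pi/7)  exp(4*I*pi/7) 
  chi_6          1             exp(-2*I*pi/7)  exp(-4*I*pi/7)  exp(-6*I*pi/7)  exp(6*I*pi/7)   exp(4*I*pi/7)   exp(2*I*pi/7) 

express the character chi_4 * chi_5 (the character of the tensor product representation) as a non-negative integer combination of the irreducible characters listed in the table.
chi_4 tensor chi_5 = chi_2 (all other irreducibles have multiplicity 0).

Working: The character of a tensor product is the pointwise product (chi_4 * chi_5)(C) = chi_4(C) * chi_5(C):
  {0}: (1)*(1), {1}: (exp(-6*I*pi/7))*(exp(-4*I*pi/7)), {2}: (exp(2*I*pi/7))*(exp(6*I*pi/7)), {3}: (exp(-4*I*pi/7))*(exp(2*I*pi/7)), {4}: (exp(4*I*pi/7))*(exp(-2*I*pi/7)), {5}: (exp(-2*I*pi/7))*(exp(-6*I*pi/7)), {6}: (exp(6*I*pi/7))*(exp(4*I*pi/7))
so (chi_4 * chi_5) takes values
  {0} -> 1, {1} -> exp(4*I*pi/7), {2} -> exp(-6*I*pi/7), {3} -> exp(-2*I*pi/7), {4} -> exp(2*I*pi/7), {5} -> exp(6*I*pi/7), {6} -> exp(-4*I*pi/7).
Now take the inner product of this character with each irreducible chi from the table, <chi_4*chi_5, chi> = (1/7) sum_C |C| (chi_4*chi_5)(C) conj(chi(C)):
  <chi_4*chi_5, chi_0> = (1/7)[1*(1)*conj(1) + 1*(exp(4*I*pi/7))*conj(1) + 1*(exp(-6*I*pi/7))*conj(1) + 1*(exp(-2*I*pi/7))*conj(1) + 1*(exp(2*I*pi/7))*conj(1) + 1*(exp(6*I*pi/7))*conj(1) + 1*(exp(-4*I*pi/7))*conj(1)]
      = (1/7)[(1) + (exp(4*I*pi/7)) + (exp(-6*I*pi/7)) + (exp(-2*I*pi/7)) + (exp(2*I*pi/7)) + (exp(6*I*pi/7)) + (exp(-4*I*pi/7))] = 0/7 = 0
  <chi_4*chi_5, chi_1> = (1/7)[1*(1)*conj(1) + 1*(exp(4*I*pi/7))*conj(exp(2*I*pi/7)) + 1*(exp(-6*I*pi/7))*conj(exp(4*I*pi/7)) + 1*(exp(-2*I*pi/7))*conj(exp(6*I*pi/7)) + 1*(exp(2*I*pi/7))*conj(exp(-6*I*pi/7)) + 1*(exp(6*I*pi/7))*conj(exp(-4*I*pi/7)) + 1*(exp(-4*I*pi/7))*conj(exp(-2*I*pi/7))]
      = (1/7)[(1) + (exp(2*I*pi/7)) + (exp(4*I*pi/7)) + (exp(6*I*pi/7)) + (exp(-6*I*pi/7)) + (exp(-4*I*pi/7)) + (exp(-2*I*pi/7))] = 0/7 = 0
  <chi_4*chi_5, chi_2> = (1/7)[1*(1)*conj(1) + 1*(exp(4*I*pi/7))*conj(exp(4*I*pi/7)) + 1*(exp(-6*I*pi/7))*conj(exp(-6*I*pi/7)) + 1*(exp(-2*I*pi/7))*conj(exp(-2*I*pi/7)) + 1*(exp(2*I*pi/7))*conj(exp(2*I*pi/7)) + 1*(exp(6*I*pi/7))*conj(exp(6*I*pi/7)) + 1*(exp(-4*I*pi/7))*conj(exp(-4*I*pi/7))]
      = (1/7)[(1) + (1) + (1) + (1) + (1) + (1) + (1)] = 7/7 = 1
  <chi_4*chi_5, chi_3> = (1/7)[1*(1)*conj(1) + 1*(exp(4*I*pi/7))*conj(exp(6*I*pi/7)) + 1*(exp(-6*I*pi/7))*conj(exp(-2*I*pi/7)) + 1*(exp(-2*I*pi/7))*conj(exp(4*I*pi/7)) + 1*(exp(2*I*pi/7))*conj(exp(-4*I*pi/7)) + 1*(exp(6*I*pi/7))*conj(exp(2*I*pi/7)) + 1*(exp(-4*I*pi/7))*conj(exp(-6*I*pi/7))]
      = (1/7)[(1) + (exp(-2*I*pi/7)) + (exp(-4*I*pi/7)) + (exp(-6*I*pi/7)) + (exp(6*I*pi/7)) + (exp(4*I*pi/7)) + (exp(2*I*pi/7))] = 0/7 = 0
  <chi_4*chi_5, chi_4> = (1/7)[1*(1)*conj(1) + 1*(exp(4*I*pi/7))*conj(exp(-6*I*pi/7)) + 1*(exp(-6*I*pi/7))*conj(exp(2*I*pi/7)) + 1*(exp(-2*I*pi/7))*conj(exp(-4*I*pi/7)) + 1*(exp(2*I*pi/7))*conj(exp(4*I*pi/7)) + 1*(exp(6*I*pi/7))*conj(exp(-2*I*pi/7)) + 1*(exp(-4*I*pi/7))*conj(exp(6*I*pi/7))]
      = (1/7)[(1) + (exp(-4*I*pi/7)) + (exp(6*I*pi/7)) + (exp(2*I*pi/7)) + (exp(-2*I*pi/7)) + (exp(-6*I*pi/7)) + (exp(4*I*pi/7))] = 0/7 = 0
  <chi_4*chi_5, chi_5> = (1/7)[1*(1)*conj(1) + 1*(exp(4*I*pi/7))*conj(exp(-4*I*pi/7)) + 1*(exp(-6*I*pi/7))*conj(exp(6*I*pi/7)) + 1*(exp(-2*I*pi/7))*conj(exp(2*I*pi/7)) + 1*(exp(2*I*pi/7))*conj(exp(-2*I*pi/7)) + 1*(exp(6*I*pi/7))*conj(exp(-6*I*pi/7)) + 1*(exp(-4*I*pi/7))*conj(exp(4*I*pi/7))]
      = (1/7)[(1) + (exp(-6*I*pi/7)) + (exp(2*I*pi/7)) + (exp(-4*I*pi/7)) + (exp(4*I*pi/7)) + (exp(-2*I*pi/7)) + (exp(6*I*pi/7))] = 0/7 = 0
  <chi_4*chi_5, chi_6> = (1/7)[1*(1)*conj(1) + 1*(exp(4*I*pi/7))*conj(exp(-2*I*pi/7)) + 1*(exp(-6*I*pi/7))*conj(exp(-4*I*pi/7)) + 1*(exp(-2*I*pi/7))*conj(exp(-6*I*pi/7)) + 1*(exp(2*I*pi/7))*conj(exp(6*I*pi/7)) + 1*(exp(6*I*pi/7))*conj(exp(4*I*pi/7)) + 1*(exp(-4*I*pi/7))*conj(exp(2*I*pi/7))]
      = (1/7)[(1) + (exp(6*I*pi/7)) + (exp(-2*I*pi/7)) + (exp(4*I*pi/7)) + (exp(-4*I*pi/7)) + (exp(2*I*pi/7)) + (exp(-6*I*pi/7))] = 0/7 = 0
(Exp terms are combined using exp(i*s)*conj(exp(i*t)) = exp(i*(s-t)), and sums of them are collapsed using the identity that for every m > 1 the m distinct m-th roots of unity sum to 0, e.g. 1 + exp(2*I*pi/3) + exp(-2*I*pi/3) = 0.)
Hence the multiplicities are chi_2: 1. Dimension check: dim(chi_4)*dim(chi_5) = 1*1 = 1 and sum (mult * dim) = 1*1 = 1.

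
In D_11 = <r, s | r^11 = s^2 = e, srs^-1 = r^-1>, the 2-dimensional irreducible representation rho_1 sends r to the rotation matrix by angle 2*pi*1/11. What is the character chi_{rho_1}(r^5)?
chi_{rho_1}(r^5) = 2*cos(2*pi*1*5/11) = -2*cos(pi/11)

rho_1(r^5) is rotation by angle 2*pi*1*5/11, whose trace is 2*cos(2*pi*1*5/11) = -2*cos(pi/11).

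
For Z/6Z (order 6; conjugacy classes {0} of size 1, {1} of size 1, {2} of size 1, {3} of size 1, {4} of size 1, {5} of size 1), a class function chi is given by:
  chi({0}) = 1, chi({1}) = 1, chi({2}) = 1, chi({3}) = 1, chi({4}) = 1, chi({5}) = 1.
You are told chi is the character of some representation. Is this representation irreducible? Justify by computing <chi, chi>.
Irreducible: <chi, chi> = 1.

Justification: <chi, chi> = (1/|G|) sum_C |C| * |chi(C)|^2 = (1/6)[1*|1|^2 + 1*|1|^2 + 1*|1|^2 + 1*|1|^2 + 1*|1|^2 + 1*|1|^2]
  = (1/6)[(1) + (1) + (1) + (1) + (1) + (1)] = 6/6 = 1.
(Exp terms are combined using exp(i*s)*conj(exp(i*t)) = exp(i*(s-t)), and sums of them are collapsed using the identity that for every m > 1 the m distinct m-th roots of unity sum to 0, e.g. 1 + exp(2*I*pi/3) + exp(-2*I*pi/3) = 0.)
A character is irreducible iff <chi, chi> = 1, so this representation is irreducible.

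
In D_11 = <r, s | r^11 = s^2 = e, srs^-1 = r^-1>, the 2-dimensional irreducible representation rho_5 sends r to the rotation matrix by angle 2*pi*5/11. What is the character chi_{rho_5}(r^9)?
chi_{rho_5}(r^9) = 2*cos(2*pi*5*9/11) = 2*cos(90*pi/11)

Solution. rho_5(r^9) is rotation by angle 2*pi*5*9/11, whose trace is 2*cos(2*pi*5*9/11) = 2*cos(90*pi/11).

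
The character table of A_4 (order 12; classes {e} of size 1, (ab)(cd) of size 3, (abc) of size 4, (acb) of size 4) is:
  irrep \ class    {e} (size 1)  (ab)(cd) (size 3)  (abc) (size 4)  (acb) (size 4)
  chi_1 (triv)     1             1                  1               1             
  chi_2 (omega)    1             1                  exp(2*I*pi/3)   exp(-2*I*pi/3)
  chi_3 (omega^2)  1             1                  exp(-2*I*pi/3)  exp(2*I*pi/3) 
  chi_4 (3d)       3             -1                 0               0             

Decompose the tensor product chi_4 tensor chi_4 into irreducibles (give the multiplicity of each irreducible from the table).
chi_4 tensor chi_4 = chi_1 + chi_2 + chi_3 + 2*chi_4 (all other irreducibles have multiplicity 0).

Proof sketch: The character of a tensor product is the pointwise product (chi_4 * chi_4)(C) = chi_4(C) * chi_4(C):
  {e}: (3)*(3), (ab)(cd): (-1)*(-1), (abc): (0)*(0), (acb): (0)*(0)
so (chi_4 * chi_4) takes values
  {e} -> 9, (ab)(cd) -> 1, (abc) -> 0, (acb) -> 0.
Now take the inner product of this character with each irreducible chi from the table, <chi_4*chi_4, chi> = (1/12) sum_C |C| (chi_4*chi_4)(C) conj(chi(C)):
  <chi_4*chi_4, chi_1> = (1/12)[1*(9)*conj(1) + 3*(1)*conj(1) + 4*(0)*conj(1) + 4*(0)*conj(1)]
      = (1/12)[(9) + (3) + (0) + (0)] = 12/12 = 1
  <chi_4*chi_4, chi_2> = (1/12)[1*(9)*conj(1) + 3*(1)*conj(1) + 4*(0)*conj(exp(2*I*pi/3)) + 4*(0)*conj(exp(-2*I*pi/3))]
      = (1/12)[(9) + (3) + (0) + (0)] = 12/12 = 1
  <chi_4*chi_4, chi_3> = (1/12)[1*(9)*conj(1) + 3*(1)*conj(1) + 4*(0)*conj(exp(-2*I*pi/3)) + 4*(0)*conj(exp(2*I*pi/3))]
      = (1/12)[(9) + (3) + (0) + (0)] = 12/12 = 1
  <chi_4*chi_4, chi_4> = (1/12)[1*(9)*conj(3) + 3*(1)*conj(-1) + 4*(0)*conj(0) + 4*(0)*conj(0)]
      = (1/12)[(27) + (-3) + (0) + (0)] = 24/12 = 2
(Exp terms are combined using exp(i*s)*conj(exp(i*t)) = exp(i*(s-t)), and sums of them are collapsed using the identity that for every m > 1 the m distinct m-th roots of unity sum to 0, e.g. 1 + exp(2*I*pi/3) + exp(-2*I*pi/3) = 0.)
Hence the multiplicities are chi_1: 1, chi_2: 1, chi_3: 1, chi_4: 2. Dimension check: dim(chi_4)*dim(chi_4) = 3*3 = 9 and sum (mult * dim) = 1*1 + 1*1 + 1*1 + 2*3 = 9.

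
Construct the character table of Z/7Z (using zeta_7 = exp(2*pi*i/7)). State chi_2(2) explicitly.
Character table of Z/7Z (irreps indexed chi_0,...,chi_6 with chi_k(m) = zeta_7^(k*m), zeta_7 = exp(2*pi*i/7)):
  irrep \ class  {0} (size 1)  {1} (size 1)    {2} (size 1)    {3} (size 1)    {4} (size 1)    {5} (size 1)    {6} (size 1)  
  chi_0          1             1               1               1               1               1               1             
  chi_1          1             exp(2*I*pi/7)   exp(4*I*pi/7)   exp(6*I*pi/7)   exp(-6*I*pi/7)  exp(-4*I*pi/7)  exp(-2*I*pi/7)
  chi_2          1             exp(4*I*pi/7)   exp(-6*I*pi/7)  exp(-2*I*pi/7)  exp(2*I*pi/7)   exp(6*I*pi/7)   exp(-4*I*pi/7)
  chi_3          1             exp(6*I*pi/7)   exp(-2*I*pi/7)  exp(4*I*pi/7)   exp(-4*I*pi/7)  exp(2*I*pi/7)   exp(-6*I*pi/7)
  chi_4          1             exp(-6*I*pi/7)  exp(2*I*pi/7)   exp(-4*I*pi/7)  exp(4*I*pi/7)   exp(-2*I*pi/7)  exp(6*I*pi/7) 
  chi_5          1             exp(-4*I*pi/7)  exp(6*I*pi/7)   exp(2*I*pi/7)   exp(-2*I*pi/7)  exp(-6*I*pi/7)  exp(4*I*pi/7) 
  chi_6          1             exp(-2*I*pi/7)  exp(-4*I*pi/7)  exp(-6*I*pi/7)  exp(6*I*pi/7)   exp(4*I*pi/7)   exp(2*I*pi/7) 

Spot check: chi_2(2) = zeta_7^(2*2) = zeta_7^4 = exp(-6*I*pi/7).

Details: Z/7Z is abelian, so all 7 irreducible complex representations are 1-dimensional. They are given by chi_k(m) = zeta_7^(k*m) for k = 0,...,6. Row orthogonality: sum_m chi_k(m) conj(chi_l(m)) = 7 * [k = l].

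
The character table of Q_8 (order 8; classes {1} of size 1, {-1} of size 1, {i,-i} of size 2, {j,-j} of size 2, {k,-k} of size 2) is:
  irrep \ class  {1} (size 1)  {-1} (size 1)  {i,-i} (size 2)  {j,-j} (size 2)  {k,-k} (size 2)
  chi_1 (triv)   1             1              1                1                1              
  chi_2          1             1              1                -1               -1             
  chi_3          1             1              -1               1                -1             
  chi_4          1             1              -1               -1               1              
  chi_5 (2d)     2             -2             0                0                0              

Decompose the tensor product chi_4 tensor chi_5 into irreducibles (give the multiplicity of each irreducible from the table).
chi_4 tensor chi_5 = chi_5 (all other irreducibles have multiplicity 0).

Proof sketch: The character of a tensor product is the pointwise product (chi_4 * chi_5)(C) = chi_4(C) * chi_5(C):
  {1}: (1)*(2), {-1}: (1)*(-2), {i,-i}: (-1)*(0), {j,-j}: (-1)*(0), {k,-k}: (1)*(0)
so (chi_4 * chi_5) takes values
  {1} -> 2, {-1} -> -2, {i,-i} -> 0, {j,-j} -> 0, {k,-k} -> 0.
Now take the inner product of this character with each irreducible chi from the table, <chi_4*chi_5, chi> = (1/8) sum_C |C| (chi_4*chi_5)(C) conj(chi(C)):
  <chi_4*chi_5, chi_1> = (1/8)[1*(2)*conj(1) + 1*(-2)*conj(1) + 2*(0)*conj(1) + 2*(0)*conj(1) + 2*(0)*conj(1)]
      = (1/8)[(2) + (-2) + (0) + (0) + (0)] = 0/8 = 0
  <chi_4*chi_5, chi_2> = (1/8)[1*(2)*conj(1) + 1*(-2)*conj(1) + 2*(0)*conj(1) + 2*(0)*conj(-1) + 2*(0)*conj(-1)]
      = (1/8)[(2) + (-2) + (0) + (0) + (0)] = 0/8 = 0
  <chi_4*chi_5, chi_3> = (1/8)[1*(2)*conj(1) + 1*(-2)*conj(1) + 2*(0)*conj(-1) + 2*(0)*conj(1) + 2*(0)*conj(-1)]
      = (1/8)[(2) + (-2) + (0) + (0) + (0)] = 0/8 = 0
  <chi_4*chi_5, chi_4> = (1/8)[1*(2)*conj(1) + 1*(-2)*conj(1) + 2*(0)*conj(-1) + 2*(0)*conj(-1) + 2*(0)*conj(1)]
      = (1/8)[(2) + (-2) + (0) + (0) + (0)] = 0/8 = 0
  <chi_4*chi_5, chi_5> = (1/8)[1*(2)*conj(2) + 1*(-2)*conj(-2) + 2*(0)*conj(0) + 2*(0)*conj(0) + 2*(0)*conj(0)]
      = (1/8)[(4) + (4) + (0) + (0) + (0)] = 8/8 = 1
Hence the multiplicities are chi_5: 1. Dimension check: dim(chi_4)*dim(chi_5) = 1*2 = 2 and sum (mult * dim) = 1*2 = 2.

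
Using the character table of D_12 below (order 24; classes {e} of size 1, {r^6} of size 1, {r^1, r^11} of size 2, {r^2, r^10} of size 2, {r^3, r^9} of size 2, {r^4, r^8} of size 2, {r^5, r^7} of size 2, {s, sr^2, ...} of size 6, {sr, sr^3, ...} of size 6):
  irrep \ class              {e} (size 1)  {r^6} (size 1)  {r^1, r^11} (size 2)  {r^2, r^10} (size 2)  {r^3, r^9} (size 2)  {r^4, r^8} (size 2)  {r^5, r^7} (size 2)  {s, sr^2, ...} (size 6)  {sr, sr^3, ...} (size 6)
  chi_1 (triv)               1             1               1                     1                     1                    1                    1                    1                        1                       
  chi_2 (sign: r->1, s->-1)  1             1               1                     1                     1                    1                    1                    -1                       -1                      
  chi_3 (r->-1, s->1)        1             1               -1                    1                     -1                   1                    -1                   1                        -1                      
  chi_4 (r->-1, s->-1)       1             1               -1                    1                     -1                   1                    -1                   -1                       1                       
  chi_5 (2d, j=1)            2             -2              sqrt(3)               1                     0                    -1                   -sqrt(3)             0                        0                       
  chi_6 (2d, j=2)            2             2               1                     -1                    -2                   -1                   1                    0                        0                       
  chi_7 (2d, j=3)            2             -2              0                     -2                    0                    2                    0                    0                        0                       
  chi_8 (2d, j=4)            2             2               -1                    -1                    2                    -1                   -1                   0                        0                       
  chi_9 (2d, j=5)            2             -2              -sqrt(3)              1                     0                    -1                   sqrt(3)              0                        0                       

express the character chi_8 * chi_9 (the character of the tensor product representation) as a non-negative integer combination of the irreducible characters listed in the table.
chi_8 tensor chi_9 = chi_5 + chi_7 (all other irreducibles have multiplicity 0).

Reasoning: The character of a tensor product is the pointwise product (chi_8 * chi_9)(C) = chi_8(C) * chi_9(C):
  {e}: (2)*(2), {r^6}: (2)*(-2), {r^1, r^11}: (-1)*(-sqrt(3)), {r^2, r^10}: (-1)*(1), {r^3, r^9}: (2)*(0), {r^4, r^8}: (-1)*(-1), {r^5, r^7}: (-1)*(sqrt(3)), {s, sr^2, ...}: (0)*(0), {sr, sr^3, ...}: (0)*(0)
so (chi_8 * chi_9) takes values
  {e} -> 4, {r^6} -> -4, {r^1, r^11} -> sqrt(3), {r^2, r^10} -> -1, {r^3, r^9} -> 0, {r^4, r^8} -> 1, {r^5, r^7} -> -sqrt(3), {s, sr^2, ...} -> 0, {sr, sr^3, ...} -> 0.
Now take the inner product of this character with each irreducible chi from the table, <chi_8*chi_9, chi> = (1/24) sum_C |C| (chi_8*chi_9)(C) conj(chi(C)):
  <chi_8*chi_9, chi_1> = (1/24)[1*(4)*conj(1) + 1*(-4)*conj(1) + 2*(sqrt(3))*conj(1) + 2*(-1)*conj(1) + 2*(0)*conj(1) + 2*(1)*conj(1) + 2*(-sqrt(3))*conj(1) + 6*(0)*conj(1) + 6*(0)*conj(1)]
      = (1/24)[(4) + (-4) + (2*sqrt(3)) + (-2) + (0) + (2) + (-2*sqrt(3)) + (0) + (0)] = 0/24 = 0
  <chi_8*chi_9, chi_2> = (1/24)[1*(4)*conj(1) + 1*(-4)*conj(1) + 2*(sqrt(3))*conj(1) + 2*(-1)*conj(1) + 2*(0)*conj(1) + 2*(1)*conj(1) + 2*(-sqrt(3))*conj(1) + 6*(0)*conj(-1) + 6*(0)*conj(-1)]
      = (1/24)[(4) + (-4) + (2*sqrt(3)) + (-2) + (0) + (2) + (-2*sqrt(3)) + (0) + (0)] = 0/24 = 0
  <chi_8*chi_9, chi_3> = (1/24)[1*(4)*conj(1) + 1*(-4)*conj(1) + 2*(sqrt(3))*conj(-1) + 2*(-1)*conj(1) + 2*(0)*conj(-1) + 2*(1)*conj(1) + 2*(-sqrt(3))*conj(-1) + 6*(0)*conj(1) + 6*(0)*conj(-1)]
      = (1/24)[(4) + (-4) + (-2*sqrt(3)) + (-2) + (0) + (2) + (2*sqrt(3)) + (0) + (0)] = 0/24 = 0
  <chi_8*chi_9, chi_4> = (1/24)[1*(4)*conj(1) + 1*(-4)*conj(1) + 2*(sqrt(3))*conj(-1) + 2*(-1)*conj(1) + 2*(0)*conj(-1) + 2*(1)*conj(1) + 2*(-sqrt(3))*conj(-1) + 6*(0)*conj(-1) + 6*(0)*conj(1)]
      = (1/24)[(4) + (-4) + (-2*sqrt(3)) + (-2) + (0) + (2) + (2*sqrt(3)) + (0) + (0)] = 0/24 = 0
  <chi_8*chi_9, chi_5> = (1/24)[1*(4)*conj(2) + 1*(-4)*conj(-2) + 2*(sqrt(3))*conj(sqrt(3)) + 2*(-1)*conj(1) + 2*(0)*conj(0) + 2*(1)*conj(-1) + 2*(-sqrt(3))*conj(-sqrt(3)) + 6*(0)*conj(0) + 6*(0)*conj(0)]
      = (1/24)[(8) + (8) + (6) + (-2) + (0) + (-2) + (6) + (0) + (0)] = 24/24 = 1
  <chi_8*chi_9, chi_6> = (1/24)[1*(4)*conj(2) + 1*(-4)*conj(2) + 2*(sqrt(3))*conj(1) + 2*(-1)*conj(-1) + 2*(0)*conj(-2) + 2*(1)*conj(-1) + 2*(-sqrt(3))*conj(1) + 6*(0)*conj(0) + 6*(0)*conj(0)]
      = (1/24)[(8) + (-8) + (2*sqrt(3)) + (2) + (0) + (-2) + (-2*sqrt(3)) + (0) + (0)] = 0/24 = 0
  <chi_8*chi_9, chi_7> = (1/24)[1*(4)*conj(2) + 1*(-4)*conj(-2) + 2*(sqrt(3))*conj(0) + 2*(-1)*conj(-2) + 2*(0)*conj(0) + 2*(1)*conj(2) + 2*(-sqrt(3))*conj(0) + 6*(0)*conj(0) + 6*(0)*conj(0)]
      = (1/24)[(8) + (8) + (0) + (4) + (0) + (4) + (0) + (0) + (0)] = 24/24 = 1
  <chi_8*chi_9, chi_8> = (1/24)[1*(4)*conj(2) + 1*(-4)*conj(2) + 2*(sqrt(3))*conj(-1) + 2*(-1)*conj(-1) + 2*(0)*conj(2) + 2*(1)*conj(-1) + 2*(-sqrt(3))*conj(-1) + 6*(0)*conj(0) + 6*(0)*conj(0)]
      = (1/24)[(8) + (-8) + (-2*sqrt(3)) + (2) + (0) + (-2) + (2*sqrt(3)) + (0) + (0)] = 0/24 = 0
  <chi_8*chi_9, chi_9> = (1/24)[1*(4)*conj(2) + 1*(-4)*conj(-2) + 2*(sqrt(3))*conj(-sqrt(3)) + 2*(-1)*conj(1) + 2*(0)*conj(0) + 2*(1)*conj(-1) + 2*(-sqrt(3))*conj(sqrt(3)) + 6*(0)*conj(0) + 6*(0)*conj(0)]
      = (1/24)[(8) + (8) + (-6) + (-2) + (0) + (-2) + (-6) + (0) + (0)] = 0/24 = 0
Hence the multiplicities are chi_5: 1, chi_7: 1. Dimension check: dim(chi_8)*dim(chi_9) = 2*2 = 4 and sum (mult * dim) = 1*2 + 1*2 = 4.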